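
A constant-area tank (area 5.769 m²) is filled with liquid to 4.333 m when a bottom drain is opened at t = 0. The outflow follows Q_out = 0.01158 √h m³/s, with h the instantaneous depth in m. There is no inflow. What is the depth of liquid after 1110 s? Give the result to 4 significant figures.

Unsteady balance on liquid volume: A dh/dt = −0.01158 √h.
Separate and integrate: 2(√h − √h₀) = −(0.01158/A) t.
√h = √4.333 − 0.01158·1110/(2·5.769) = 2.08159 − 1.11404 = 0.967545.
h = 0.967545² = 0.936144 m.

0.9361 m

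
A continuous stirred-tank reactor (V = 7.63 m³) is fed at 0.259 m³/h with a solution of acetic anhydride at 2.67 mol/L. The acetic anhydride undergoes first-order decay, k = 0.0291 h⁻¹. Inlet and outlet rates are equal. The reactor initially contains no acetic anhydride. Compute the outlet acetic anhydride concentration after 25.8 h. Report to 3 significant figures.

Accumulation = in − out − consumed: V dC/dt = Q C_in − Q C − k V C.
dC/dt = (Q/V) C_in − (Q/V + k) C; effective rate a = Q/V + k = 0.033945 + 0.0291 = 0.063045 h⁻¹.
C_ss = Q C_in/(Q + kV) = 1.4376 mol/L; C(t) = C_ss + (C₀ − C_ss) e^(−a t).
C(25.8) = 1.4376 + (-1.4376)·e^(−0.063045·25.8) = 1.4376 + (-1.4376)·0.19660 = 1.1550 mol/L.

1.15 mol/L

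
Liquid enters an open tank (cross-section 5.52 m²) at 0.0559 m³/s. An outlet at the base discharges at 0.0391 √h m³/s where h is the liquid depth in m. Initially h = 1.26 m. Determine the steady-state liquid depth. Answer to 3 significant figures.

2.04 m

Level balance: A dh/dt = 0.0559 − 0.0391 √h. Setting dh/dt = 0:
Q_in = 0.0391 √h_ss ⇒ √h_ss = 0.0559/0.0391 = 1.4297.
h_ss = 1.4297² = 2.0439 m. (Since h₀ = 1.26 m < h_ss, the level will rise toward this value.)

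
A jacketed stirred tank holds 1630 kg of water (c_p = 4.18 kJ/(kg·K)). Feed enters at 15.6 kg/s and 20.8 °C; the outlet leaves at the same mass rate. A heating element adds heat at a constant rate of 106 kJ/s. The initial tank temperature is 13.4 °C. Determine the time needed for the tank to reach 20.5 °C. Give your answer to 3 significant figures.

First-law balance (no shaft work): M c_p dT/dt = ṁ c_p (T_in − T) + 106.
τ = M/ṁ = 104.49 s; T_ss = T_in + Q̇/(ṁ c_p) = 22.426 °C.
T(t) = T_ss + (T₀ − T_ss) e^(−t/τ). Set T = 20.5:
e^(−t/τ) = (20.5 − 22.426)/(13.4 − 22.426) = 0.21335
t = −104.49 · ln(0.21335) = 161.42 s.

161 s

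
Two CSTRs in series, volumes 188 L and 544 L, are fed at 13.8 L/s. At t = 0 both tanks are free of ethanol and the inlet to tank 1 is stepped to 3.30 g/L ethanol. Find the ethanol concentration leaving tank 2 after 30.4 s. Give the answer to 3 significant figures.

1.16 g/L

Time constants: τᵢ = Vᵢ/Q for each well-mixed tank.
τ₁ = 188/13.8 = 13.623 s; τ₂ = 544/13.8 = 39.420 s.
Solving the cascade with C₁(0)=C₂(0)=0 gives C₂(t) = C_in[1 − (τ₁ e^(−t/τ₁) − τ₂ e^(−t/τ₂))/(τ₁ − τ₂)].
At t = 30.4: e^(−t/τ₁) = 0.10737, e^(−t/τ₂) = 0.46247.
C₂ = 3.30·[1 − (13.623·0.10737 − 39.420·0.46247)/(-25.797)] = 3.30·0.35001 = 1.1550 g/L.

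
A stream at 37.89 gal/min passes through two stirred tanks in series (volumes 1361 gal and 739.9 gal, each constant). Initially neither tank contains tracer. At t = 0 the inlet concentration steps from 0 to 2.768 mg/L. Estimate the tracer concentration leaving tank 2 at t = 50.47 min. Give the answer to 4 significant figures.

1.529 mg/L

Each tank obeys Vᵢ dCᵢ/dt = Q(Cᵢ₋₁ − Cᵢ), so τᵢ = Vᵢ/Q.
τ₁ = 1361/37.89 = 35.9198 min; τ₂ = 739.9/37.89 = 19.5276 min.
Solving the cascade with C₁(0)=C₂(0)=0 gives C₂(t) = C_in[1 − (τ₁ e^(−t/τ₁) − τ₂ e^(−t/τ₂))/(τ₁ − τ₂)].
At t = 50.47: e^(−t/τ₁) = 0.245348, e^(−t/τ₂) = 0.0754300.
C₂ = 2.768·[1 − (35.9198·0.245348 − 19.5276·0.0754300)/(16.3922)] = 2.768·0.552232 = 1.52858 mg/L.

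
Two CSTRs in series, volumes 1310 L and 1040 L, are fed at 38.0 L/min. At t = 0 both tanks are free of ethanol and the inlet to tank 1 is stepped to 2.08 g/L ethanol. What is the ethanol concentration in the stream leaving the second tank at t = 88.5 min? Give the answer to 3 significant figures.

Time constants: τᵢ = Vᵢ/Q for each well-mixed tank.
τ₁ = 1310/38.0 = 34.474 min; τ₂ = 1040/38.0 = 27.368 min.
Solving the cascade with C₁(0)=C₂(0)=0 gives C₂(t) = C_in[1 − (τ₁ e^(−t/τ₁) − τ₂ e^(−t/τ₂))/(τ₁ − τ₂)].
At t = 88.5: e^(−t/τ₁) = 0.076752, e^(−t/τ₂) = 0.039413.
C₂ = 2.08·[1 − (34.474·0.076752 − 27.368·0.039413)/(7.1053)] = 2.08·0.77942 = 1.6212 g/L.

1.62 g/L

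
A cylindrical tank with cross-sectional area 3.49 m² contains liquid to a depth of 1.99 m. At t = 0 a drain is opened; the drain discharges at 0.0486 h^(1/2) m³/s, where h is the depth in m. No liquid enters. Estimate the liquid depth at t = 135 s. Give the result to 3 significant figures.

A dh/dt = −Q_out = −0.0486 √h.
This is separable: 2 d(√h)/dt = −0.0486/A, so √h = √h₀ − (0.0486/(2A)) t.
√h = √1.99 − 0.0486·135/(2·3.49) = 1.4107 − 0.93997 = 0.47070.
h = 0.47070² = 0.22156 m.

0.222 m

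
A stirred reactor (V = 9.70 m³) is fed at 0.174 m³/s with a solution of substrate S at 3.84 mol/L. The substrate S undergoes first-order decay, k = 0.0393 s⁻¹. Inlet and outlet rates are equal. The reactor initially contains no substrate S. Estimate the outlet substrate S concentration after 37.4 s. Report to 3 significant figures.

Species balance: V dC/dt = Q C_in − Q C − k V C.
dC/dt = (Q/V) C_in − (Q/V + k) C; effective rate a = Q/V + k = 0.017938 + 0.0393 = 0.057238 s⁻¹.
C_ss = Q C_in/(Q + kV) = 1.2034 mol/L; C(t) = C_ss + (C₀ − C_ss) e^(−a t).
C(37.4) = 1.2034 + (-1.2034)·e^(−0.057238·37.4) = 1.2034 + (-1.2034)·0.11757 = 1.0619 mol/L.

1.06 mol/L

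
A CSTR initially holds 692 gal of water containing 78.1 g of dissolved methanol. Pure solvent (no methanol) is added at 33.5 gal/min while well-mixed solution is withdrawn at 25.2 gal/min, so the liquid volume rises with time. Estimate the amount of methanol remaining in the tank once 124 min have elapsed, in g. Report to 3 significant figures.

Total volume: dV/dt = Q_in − Q_out = 8.3000 gal/min, so V(t) = 692 + 8.3000 t and V(124) = 1721.2 gal.
Solute balance: dm/dt = 0 − Q_out C = −Q_out m/V(t).
Separate: dm/m = −Q_out dt/V(t) ⇒ ln(m/m₀) = −(Q_out/(Q_in−Q_out)) ln(V/V₀).
m = m₀ (V₀/V)^(Q_out/(Q_in−Q_out)) = 78.1 × (692/1721.2)^(3.0361) = 4.9110 g.

4.91 g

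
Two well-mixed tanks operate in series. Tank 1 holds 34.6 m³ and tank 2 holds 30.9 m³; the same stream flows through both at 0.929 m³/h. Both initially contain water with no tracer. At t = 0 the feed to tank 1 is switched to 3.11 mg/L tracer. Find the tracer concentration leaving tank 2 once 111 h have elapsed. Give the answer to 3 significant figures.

2.56 mg/L

Time constants: τᵢ = Vᵢ/Q for each well-mixed tank.
τ₁ = 34.6/0.929 = 37.244 h; τ₂ = 30.9/0.929 = 33.262 h.
Solving the cascade with C₁(0)=C₂(0)=0 gives C₂(t) = C_in[1 − (τ₁ e^(−t/τ₁) − τ₂ e^(−t/τ₂))/(τ₁ − τ₂)].
At t = 111: e^(−t/τ₁) = 0.050777, e^(−t/τ₂) = 0.035537.
C₂ = 3.11·[1 − (37.244·0.050777 − 33.262·0.035537)/(3.9828)] = 3.11·0.82195 = 2.5563 mg/L.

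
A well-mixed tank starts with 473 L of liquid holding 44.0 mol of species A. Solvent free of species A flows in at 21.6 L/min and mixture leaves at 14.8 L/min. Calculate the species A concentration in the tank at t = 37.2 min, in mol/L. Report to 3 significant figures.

Total volume: dV/dt = Q_in − Q_out = 6.8000 L/min, so V(t) = 473 + 6.8000 t and V(37.2) = 725.96 L.
Species balance (pure solvent in): dm/dt = −Q_out · m/V(t).
dm/m = −Q_out dt/(V₀ + 6.8000 t); integrating gives ln(m/m₀) = −(Q_out/(Q_in−Q_out)) ln(V/V₀).
m = m₀ (V₀/V)^(Q_out/(Q_in−Q_out)) = 44.0 × (473/725.96)^(2.1765) = 17.319 mol.
C = m/V = 17.319/725.96 = 0.023856 mol/L.

0.0239 mol/L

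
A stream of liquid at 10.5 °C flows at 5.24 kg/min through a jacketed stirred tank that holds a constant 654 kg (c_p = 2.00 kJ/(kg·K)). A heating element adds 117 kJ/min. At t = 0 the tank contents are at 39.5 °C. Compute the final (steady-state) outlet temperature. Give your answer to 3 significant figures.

Energy balance: M c_p dT/dt = ṁ c_p (T_in − T) + 117.
At steady state dT/dt = 0 ⇒ T_ss = T_in + Q̇/(ṁ c_p) = 10.5 + 117/(5.24·2.00) = 21.664 °C.

21.7 °C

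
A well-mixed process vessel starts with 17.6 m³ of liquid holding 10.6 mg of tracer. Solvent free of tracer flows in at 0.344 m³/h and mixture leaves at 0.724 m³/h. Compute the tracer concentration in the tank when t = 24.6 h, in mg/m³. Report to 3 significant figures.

0.303 mg/m³

Total volume: dV/dt = Q_in − Q_out = -0.38000 m³/h, so V(t) = 17.6 − 0.38000 t and V(24.6) = 8.2520 m³.
No tracer enters, so dm/dt = −Q_out · (m/V).
dm/m = −Q_out dt/(V₀ − 0.38000 t); integrating gives ln(m/m₀) = −(Q_out/(Q_in−Q_out)) ln(V/V₀).
m = m₀ (V₀/V)^(Q_out/(Q_in−Q_out)) = 10.6 × (17.6/8.2520)^(-1.9053) = 2.5036 mg.
C = m/V = 2.5036/8.2520 = 0.30339 mg/m³.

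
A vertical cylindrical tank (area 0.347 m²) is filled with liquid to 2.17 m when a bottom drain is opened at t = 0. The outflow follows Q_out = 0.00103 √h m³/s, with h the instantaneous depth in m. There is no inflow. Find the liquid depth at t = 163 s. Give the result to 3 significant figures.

1.52 m

A dh/dt = −Q_out = −0.00103 √h.
This is separable: 2 d(√h)/dt = −0.00103/A, so √h = √h₀ − (0.00103/(2A)) t.
√h = √2.17 − 0.00103·163/(2·0.347) = 1.4731 − 0.24192 = 1.2312.
h = 1.2312² = 1.5158 m.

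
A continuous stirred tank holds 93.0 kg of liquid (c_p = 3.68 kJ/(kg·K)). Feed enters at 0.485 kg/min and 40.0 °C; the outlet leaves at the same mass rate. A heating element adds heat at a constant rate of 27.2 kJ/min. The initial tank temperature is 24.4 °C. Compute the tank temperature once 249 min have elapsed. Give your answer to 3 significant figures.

M c_p dT/dt = ṁ c_p (T_in − T) + Q̇.
τ = M/ṁ = 191.75 min; T_ss = T_in + Q̇/(ṁ c_p) = 40.0 + 27.2/(0.485·3.68) = 55.240 °C.
T approaches T_ss exponentially: T(t) = T_ss + (T₀ − T_ss) e^(−t/τ).
T(249) = 55.240 + (-30.840)·e^(−249/191.75) = 55.240 + (-30.840)·0.27293 = 46.823 °C.

46.8 °C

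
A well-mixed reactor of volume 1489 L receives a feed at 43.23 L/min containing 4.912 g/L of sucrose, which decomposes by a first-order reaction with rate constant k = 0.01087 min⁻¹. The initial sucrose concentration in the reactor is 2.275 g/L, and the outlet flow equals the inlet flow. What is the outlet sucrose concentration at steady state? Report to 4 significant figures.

V dC/dt = Q(C_in − C) − k V C.
At steady state: 0 = Q C_in − (Q + kV) C_ss, so C_ss = Q C_in/(Q + kV).
C_ss = 43.23·4.912/(43.23 + 0.01087·1489) = 212.346/59.4154 = 3.57392 g/L.

3.574 g/L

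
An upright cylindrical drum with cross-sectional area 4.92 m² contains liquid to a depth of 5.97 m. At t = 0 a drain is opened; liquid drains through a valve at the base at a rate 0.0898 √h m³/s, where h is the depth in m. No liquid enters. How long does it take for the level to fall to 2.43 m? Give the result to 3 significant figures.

96.9 s

A dh/dt = −Q_out = −0.0898 √h.
This is separable: 2 d(√h)/dt = −0.0898/A, so √h = √h₀ − (0.0898/(2A)) t.
t = 2A(√h₀ − √h)/0.0898 = 2·4.92·(√5.97 − √2.43)/0.0898
  = 9.8400 × (2.4434 − 1.5588) / 0.0898 = 96.922 s.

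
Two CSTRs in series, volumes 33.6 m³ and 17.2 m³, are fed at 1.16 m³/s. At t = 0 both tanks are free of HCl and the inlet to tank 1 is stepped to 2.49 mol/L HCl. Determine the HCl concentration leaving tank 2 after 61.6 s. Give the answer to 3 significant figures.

Species balance on tank i: dCᵢ/dt = (Cᵢ₋₁ − Cᵢ)/τᵢ with τᵢ = Vᵢ/Q.
τ₁ = 33.6/1.16 = 28.966 s; τ₂ = 17.2/1.16 = 14.828 s.
Tank 1: C₁ = C_in(1 − e^(−t/τ₁)). Tank 2 (τ₁ ≠ τ₂): C₂ = C_in[1 − (τ₁ e^(−t/τ₁) − τ₂ e^(−t/τ₂))/(τ₁ − τ₂)].
At t = 61.6: e^(−t/τ₁) = 0.11923, e^(−t/τ₂) = 0.015695.
C₂ = 2.49·[1 − (28.966·0.11923 − 14.828·0.015695)/(14.138)] = 2.49·0.77218 = 1.9227 mol/L.

1.92 mol/L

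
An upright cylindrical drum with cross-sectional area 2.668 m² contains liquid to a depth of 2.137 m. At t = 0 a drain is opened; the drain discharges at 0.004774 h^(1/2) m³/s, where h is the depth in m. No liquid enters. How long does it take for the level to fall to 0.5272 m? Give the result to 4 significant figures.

With no inflow, A dh/dt = −0.004774 √h.
This is separable: 2 d(√h)/dt = −0.004774/A, so √h = √h₀ − (0.004774/(2A)) t.
t = 2A(√h₀ − √h)/0.004774 = 2·2.668·(√2.137 − √0.5272)/0.004774
  = 5.33600 × (1.46185 − 0.726085) / 0.004774 = 822.377 s.

822.4 s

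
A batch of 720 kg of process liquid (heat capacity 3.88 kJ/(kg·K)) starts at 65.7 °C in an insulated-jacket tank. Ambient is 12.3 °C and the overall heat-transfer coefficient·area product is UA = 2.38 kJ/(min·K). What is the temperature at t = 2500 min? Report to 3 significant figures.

18.6 °C

Lumped-capacitance energy balance: M c_p dT/dt = UA(T_amb − T).
dT/dt = (T_ss − T)/τ with T_ss = T_amb = 12.300 °C, τ = M c_p/UA = 720·3.88/2.38 = 1173.8 min.
T approaches T_ss exponentially: T(t) = T_ss + (T₀ − T_ss) e^(−t/τ).
T(2500) = 12.300 + (53.400)·0.11885 = 18.647 °C.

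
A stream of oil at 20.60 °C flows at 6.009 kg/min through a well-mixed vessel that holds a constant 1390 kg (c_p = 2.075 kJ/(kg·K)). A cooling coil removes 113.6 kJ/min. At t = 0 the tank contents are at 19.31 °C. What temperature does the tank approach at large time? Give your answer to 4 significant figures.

M c_p dT/dt = ṁ c_p (T_in − T) − Q̇.
At steady state dT/dt = 0 ⇒ T_ss = T_in − Q̇/(ṁ c_p) = 20.60 − 113.6/(6.009·2.075) = 11.4892 °C.

11.49 °C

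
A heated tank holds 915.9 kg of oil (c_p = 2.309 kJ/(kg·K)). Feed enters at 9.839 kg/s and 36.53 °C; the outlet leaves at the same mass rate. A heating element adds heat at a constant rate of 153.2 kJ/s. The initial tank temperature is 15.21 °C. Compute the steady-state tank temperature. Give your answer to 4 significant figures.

43.27 °C

M c_p dT/dt = ṁ c_p (T_in − T) + Q̇.
At steady state dT/dt = 0 ⇒ T_ss = T_in + Q̇/(ṁ c_p) = 36.53 + 153.2/(9.839·2.309) = 43.2735 °C.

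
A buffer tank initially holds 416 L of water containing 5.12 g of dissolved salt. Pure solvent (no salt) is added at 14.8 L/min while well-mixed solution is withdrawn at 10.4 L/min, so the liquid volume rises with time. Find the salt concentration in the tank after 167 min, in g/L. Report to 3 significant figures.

Total volume: dV/dt = Q_in − Q_out = 4.4000 L/min, so V(t) = 416 + 4.4000 t and V(167) = 1150.8 L.
Species balance (pure solvent in): dm/dt = −Q_out · m/V(t).
dm/m = −Q_out dt/(V₀ + 4.4000 t); integrating gives ln(m/m₀) = −(Q_out/(Q_in−Q_out)) ln(V/V₀).
m = m₀ (V₀/V)^(Q_out/(Q_in−Q_out)) = 5.12 × (416/1150.8)^(2.3636) = 0.46213 g.
C = m/V = 0.46213/1150.8 = 0.00040157 g/L.

0.000402 g/L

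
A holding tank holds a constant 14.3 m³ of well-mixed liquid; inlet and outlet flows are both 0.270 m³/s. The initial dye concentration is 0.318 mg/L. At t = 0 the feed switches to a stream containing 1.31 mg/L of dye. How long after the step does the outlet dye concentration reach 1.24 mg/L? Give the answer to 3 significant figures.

Species balance: V dC/dt = Q(C_in − C) ⇒ τ = V/Q = 52.963 s.
C(t) = C_in + (C₀ − C_in) e^(−t/τ). Set C = 1.24 and solve for t:
e^(−t/τ) = (C − C_in)/(C₀ − C_in) = (1.24 − 1.31)/(0.318 − 1.31) = 0.070565
t = −τ ln(…) = 52.963 × 2.6512 = 140.42 s.

140 s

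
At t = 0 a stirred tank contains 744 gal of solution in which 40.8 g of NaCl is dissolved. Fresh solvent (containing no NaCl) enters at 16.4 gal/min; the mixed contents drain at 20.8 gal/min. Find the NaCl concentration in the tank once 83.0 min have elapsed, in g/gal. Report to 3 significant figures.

Let m(t) be the amount of NaCl. Volume: V(t) = V₀ + (Q_in − Q_out) t = 744 − 4.4000 t; V(83.0) = 378.80 gal.
Solute balance: dm/dt = 0 − Q_out C = −Q_out m/V(t).
Separate: dm/m = −Q_out dt/V(t) ⇒ ln(m/m₀) = −(Q_out/(Q_in−Q_out)) ln(V/V₀).
m = m₀ (V₀/V)^(Q_out/(Q_in−Q_out)) = 40.8 × (744/378.80)^(-4.7273) = 1.6780 g.
C = m/V = 1.6780/378.80 = 0.0044298 g/gal.

0.00443 g/gal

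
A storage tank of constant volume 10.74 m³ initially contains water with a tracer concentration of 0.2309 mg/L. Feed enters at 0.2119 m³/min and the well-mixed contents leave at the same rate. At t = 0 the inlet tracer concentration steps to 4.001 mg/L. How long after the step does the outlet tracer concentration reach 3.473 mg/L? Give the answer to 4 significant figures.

99.63 min

Species balance: V dC/dt = Q(C_in − C) ⇒ τ = V/Q = 50.6843 min.
C(t) = C_in + (C₀ − C_in) e^(−t/τ). Set C = 3.473 and solve for t:
e^(−t/τ) = (C − C_in)/(C₀ − C_in) = (3.473 − 4.001)/(0.2309 − 4.001) = 0.140049
t = −τ ln(…) = 50.6843 × 1.96576 = 99.6332 min.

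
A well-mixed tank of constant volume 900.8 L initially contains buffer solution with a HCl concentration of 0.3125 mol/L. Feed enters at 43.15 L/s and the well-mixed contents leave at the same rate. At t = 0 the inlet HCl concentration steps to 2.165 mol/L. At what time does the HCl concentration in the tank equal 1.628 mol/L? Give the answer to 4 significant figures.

25.85 s

Species balance: V dC/dt = Q(C_in − C) ⇒ τ = V/Q = 20.8760 s.
C(t) = C_in + (C₀ − C_in) e^(−t/τ). Set C = 1.628 and solve for t:
e^(−t/τ) = (C − C_in)/(C₀ − C_in) = (1.628 − 2.165)/(0.3125 − 2.165) = 0.289879
t = −τ ln(…) = 20.8760 × 1.23829 = 25.8506 s.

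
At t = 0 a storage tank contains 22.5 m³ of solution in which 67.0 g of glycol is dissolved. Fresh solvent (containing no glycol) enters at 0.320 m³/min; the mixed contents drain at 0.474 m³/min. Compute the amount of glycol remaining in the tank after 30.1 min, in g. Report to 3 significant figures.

Let m(t) be the amount of glycol. Volume: V(t) = V₀ + (Q_in − Q_out) t = 22.5 − 0.15400 t; V(30.1) = 17.865 m³.
Species balance (pure solvent in): dm/dt = −Q_out · m/V(t).
Separate: dm/m = −Q_out dt/V(t) ⇒ ln(m/m₀) = −(Q_out/(Q_in−Q_out)) ln(V/V₀).
m = m₀ (V₀/V)^(Q_out/(Q_in−Q_out)) = 67.0 × (22.5/17.865)^(-3.0779) = 32.938 g.

32.9 g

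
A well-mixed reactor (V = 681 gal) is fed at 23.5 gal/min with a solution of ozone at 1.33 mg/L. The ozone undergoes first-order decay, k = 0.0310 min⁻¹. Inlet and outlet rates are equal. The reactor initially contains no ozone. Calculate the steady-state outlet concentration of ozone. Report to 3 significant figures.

0.701 mg/L

Accumulation = in − out − consumed: V dC/dt = Q C_in − Q C − k V C.
At steady state: 0 = Q C_in − (Q + kV) C_ss, so C_ss = Q C_in/(Q + kV).
C_ss = 23.5·1.33/(23.5 + 0.0310·681) = 31.255/44.611 = 0.70061 mg/L.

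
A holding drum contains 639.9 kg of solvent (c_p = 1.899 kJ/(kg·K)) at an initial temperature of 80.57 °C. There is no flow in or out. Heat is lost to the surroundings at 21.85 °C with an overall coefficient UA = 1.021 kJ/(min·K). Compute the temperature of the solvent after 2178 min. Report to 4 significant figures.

Unsteady energy balance on the tank contents: M c_p dT/dt = −UA(T − T_amb).
dT/dt = (T_ss − T)/τ with T_ss = T_amb = 21.8500 °C, τ = M c_p/UA = 639.9·1.899/1.021 = 1190.18 min.
T approaches T_ss exponentially: T(t) = T_ss + (T₀ − T_ss) e^(−t/τ).
T(2178) = 21.8500 + (58.7200)·0.160417 = 31.2697 °C.

31.27 °C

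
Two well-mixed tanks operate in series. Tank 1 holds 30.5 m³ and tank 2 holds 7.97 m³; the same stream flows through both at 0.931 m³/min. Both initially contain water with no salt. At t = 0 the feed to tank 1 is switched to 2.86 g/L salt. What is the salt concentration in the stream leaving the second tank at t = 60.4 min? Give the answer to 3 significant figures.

2.25 g/L

Time constants: τᵢ = Vᵢ/Q for each well-mixed tank.
τ₁ = 30.5/0.931 = 32.760 min; τ₂ = 7.97/0.931 = 8.5607 min.
Solving the cascade with C₁(0)=C₂(0)=0 gives C₂(t) = C_in[1 − (τ₁ e^(−t/τ₁) − τ₂ e^(−t/τ₂))/(τ₁ − τ₂)].
At t = 60.4: e^(−t/τ₁) = 0.15823, e^(−t/τ₂) = 0.00086264.
C₂ = 2.86·[1 − (32.760·0.15823 − 8.5607·0.00086264)/(24.200)] = 2.86·0.78610 = 2.2482 g/L.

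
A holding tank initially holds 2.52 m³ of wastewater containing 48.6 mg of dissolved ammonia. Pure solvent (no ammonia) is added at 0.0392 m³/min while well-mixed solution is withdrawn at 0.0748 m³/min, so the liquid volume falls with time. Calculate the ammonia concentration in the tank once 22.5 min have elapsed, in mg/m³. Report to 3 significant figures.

Total volume: dV/dt = Q_in − Q_out = -0.035600 m³/min, so V(t) = 2.52 − 0.035600 t and V(22.5) = 1.7190 m³.
No ammonia enters, so dm/dt = −Q_out · (m/V).
Separate: dm/m = −Q_out dt/V(t) ⇒ ln(m/m₀) = −(Q_out/(Q_in−Q_out)) ln(V/V₀).
m = m₀ (V₀/V)^(Q_out/(Q_in−Q_out)) = 48.6 × (2.52/1.7190)^(-2.1011) = 21.756 mg.
C = m/V = 21.756/1.7190 = 12.656 mg/m³.

12.7 mg/m³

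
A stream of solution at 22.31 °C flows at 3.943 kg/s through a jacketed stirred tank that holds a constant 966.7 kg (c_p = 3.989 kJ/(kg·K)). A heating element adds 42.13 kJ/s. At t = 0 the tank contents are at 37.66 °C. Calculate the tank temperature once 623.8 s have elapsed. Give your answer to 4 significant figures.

First-law balance (no shaft work): M c_p dT/dt = ṁ c_p (T_in − T) + 42.13.
τ = M/ṁ = 245.169 s; T_ss = T_in + Q̇/(ṁ c_p) = 22.31 + 42.13/(3.943·3.989) = 24.9886 °C.
Solution: T(t) = T_ss + (T₀ − T_ss) e^(−t/τ).
T(623.8) = 24.9886 + (12.6714)·e^(−623.8/245.169) = 24.9886 + (12.6714)·0.0785224 = 25.9835 °C.

25.98 °C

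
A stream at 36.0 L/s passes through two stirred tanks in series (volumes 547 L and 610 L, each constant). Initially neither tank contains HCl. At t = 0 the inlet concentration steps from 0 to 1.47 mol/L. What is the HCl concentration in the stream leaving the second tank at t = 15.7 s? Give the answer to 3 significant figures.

Each tank obeys Vᵢ dCᵢ/dt = Q(Cᵢ₋₁ − Cᵢ), so τᵢ = Vᵢ/Q.
τ₁ = 547/36.0 = 15.194 s; τ₂ = 610/36.0 = 16.944 s.
Solving the cascade with C₁(0)=C₂(0)=0 gives C₂(t) = C_in[1 − (τ₁ e^(−t/τ₁) − τ₂ e^(−t/τ₂))/(τ₁ − τ₂)].
At t = 15.7: e^(−t/τ₁) = 0.35584, e^(−t/τ₂) = 0.39591.
C₂ = 1.47·[1 − (15.194·0.35584 − 16.944·0.39591)/(-1.7500)] = 1.47·0.25614 = 0.37653 mol/L.

0.377 mol/L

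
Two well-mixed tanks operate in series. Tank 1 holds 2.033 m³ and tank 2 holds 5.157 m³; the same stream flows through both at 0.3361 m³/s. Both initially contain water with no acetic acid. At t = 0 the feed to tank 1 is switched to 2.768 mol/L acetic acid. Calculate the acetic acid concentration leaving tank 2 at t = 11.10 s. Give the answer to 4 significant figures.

Time constants: τᵢ = Vᵢ/Q for each well-mixed tank.
τ₁ = 2.033/0.3361 = 6.04880 s; τ₂ = 5.157/0.3361 = 15.3436 s.
Tank 1: C₁ = C_in(1 − e^(−t/τ₁)). Tank 2 (τ₁ ≠ τ₂): C₂ = C_in[1 − (τ₁ e^(−t/τ₁) − τ₂ e^(−t/τ₂))/(τ₁ − τ₂)].
At t = 11.10: e^(−t/τ₁) = 0.159601, e^(−t/τ₂) = 0.485087.
C₂ = 2.768·[1 − (6.04880·0.159601 − 15.3436·0.485087)/(-9.29485)] = 2.768·0.303097 = 0.838972 mol/L.

0.8390 mol/L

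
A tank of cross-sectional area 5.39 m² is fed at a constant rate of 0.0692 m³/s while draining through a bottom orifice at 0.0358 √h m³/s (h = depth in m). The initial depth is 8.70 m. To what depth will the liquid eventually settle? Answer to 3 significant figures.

Level balance: A dh/dt = 0.0692 − 0.0358 √h. Setting dh/dt = 0:
Q_in = 0.0358 √h_ss ⇒ √h_ss = 0.0692/0.0358 = 1.9330.
h_ss = 1.9330² = 3.7363 m. (Since h₀ = 8.70 m > h_ss, the level will fall toward this value.)

3.74 m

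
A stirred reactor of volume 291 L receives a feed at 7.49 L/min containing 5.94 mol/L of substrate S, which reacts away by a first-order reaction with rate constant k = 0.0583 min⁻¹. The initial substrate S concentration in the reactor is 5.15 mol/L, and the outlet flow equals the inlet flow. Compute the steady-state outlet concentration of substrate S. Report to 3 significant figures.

1.82 mol/L

Species balance: V dC/dt = Q C_in − Q C − k V C.
Steady state (dC/dt = 0): C_ss = Q C_in/(Q + kV) = C_in/(1 + kV/Q).
C_ss = 7.49·5.94/(7.49 + 0.0583·291) = 44.491/24.455 = 1.8193 mol/L.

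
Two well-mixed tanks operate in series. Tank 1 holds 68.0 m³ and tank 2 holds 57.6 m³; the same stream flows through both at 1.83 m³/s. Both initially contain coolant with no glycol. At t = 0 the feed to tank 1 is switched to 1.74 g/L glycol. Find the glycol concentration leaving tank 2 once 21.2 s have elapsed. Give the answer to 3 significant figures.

Species balance on tank i: dCᵢ/dt = (Cᵢ₋₁ − Cᵢ)/τᵢ with τᵢ = Vᵢ/Q.
τ₁ = 68.0/1.83 = 37.158 s; τ₂ = 57.6/1.83 = 31.475 s.
Solving the cascade with C₁(0)=C₂(0)=0 gives C₂(t) = C_in[1 − (τ₁ e^(−t/τ₁) − τ₂ e^(−t/τ₂))/(τ₁ − τ₂)].
At t = 21.2: e^(−t/τ₁) = 0.56523, e^(−t/τ₂) = 0.50990.
C₂ = 1.74·[1 − (37.158·0.56523 − 31.475·0.50990)/(5.6831)] = 1.74·0.12835 = 0.22333 g/L.

0.223 g/L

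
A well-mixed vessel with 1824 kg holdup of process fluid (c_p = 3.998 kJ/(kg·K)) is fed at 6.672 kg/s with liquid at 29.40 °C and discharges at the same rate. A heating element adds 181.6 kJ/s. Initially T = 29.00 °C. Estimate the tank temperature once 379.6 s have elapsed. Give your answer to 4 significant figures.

34.41 °C

M c_p dT/dt = ṁ c_p (T_in − T) + Q̇.
τ = M/ṁ = 273.381 s; T_ss = T_in + Q̇/(ṁ c_p) = 29.40 + 181.6/(6.672·3.998) = 36.2080 °C.
This is linear first-order; T(t) = T_ss + (T₀ − T_ss) e^(−t/τ).
T(379.6) = 36.2080 + (-7.20796)·e^(−379.6/273.381) = 36.2080 + (-7.20796)·0.249440 = 34.4100 °C.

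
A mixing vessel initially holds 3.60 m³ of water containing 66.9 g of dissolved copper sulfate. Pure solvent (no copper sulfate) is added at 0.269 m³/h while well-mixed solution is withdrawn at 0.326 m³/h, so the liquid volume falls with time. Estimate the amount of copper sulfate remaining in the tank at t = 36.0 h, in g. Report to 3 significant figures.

Total volume: dV/dt = Q_in − Q_out = -0.057000 m³/h, so V(t) = 3.60 − 0.057000 t and V(36.0) = 1.5480 m³.
Species balance (pure solvent in): dm/dt = −Q_out · m/V(t).
dm/m = −Q_out dt/(V₀ − 0.057000 t); integrating gives ln(m/m₀) = −(Q_out/(Q_in−Q_out)) ln(V/V₀).
m = m₀ (V₀/V)^(Q_out/(Q_in−Q_out)) = 66.9 × (3.60/1.5480)^(-5.7193) = 0.53595 g.

0.536 g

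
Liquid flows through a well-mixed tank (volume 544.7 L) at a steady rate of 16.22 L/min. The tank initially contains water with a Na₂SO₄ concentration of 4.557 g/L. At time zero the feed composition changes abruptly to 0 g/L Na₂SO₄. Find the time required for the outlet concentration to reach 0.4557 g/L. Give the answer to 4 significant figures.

77.33 min

Species balance: V dC/dt = Q(C_in − C) ⇒ τ = V/Q = 33.5820 min.
C(t) = C_in + (C₀ − C_in) e^(−t/τ). Set C = 0.4557 and solve for t:
e^(−t/τ) = (C − C_in)/(C₀ − C_in) = (0.4557 − 0)/(4.557 − 0) = 0.100000
t = −τ ln(…) = 33.5820 × 2.30259 = 77.3254 min.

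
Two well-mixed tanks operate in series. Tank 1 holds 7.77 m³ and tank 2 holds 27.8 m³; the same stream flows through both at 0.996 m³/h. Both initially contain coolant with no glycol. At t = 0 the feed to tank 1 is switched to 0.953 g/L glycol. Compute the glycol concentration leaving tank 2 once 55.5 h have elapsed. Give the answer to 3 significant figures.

Each tank obeys Vᵢ dCᵢ/dt = Q(Cᵢ₋₁ − Cᵢ), so τᵢ = Vᵢ/Q.
τ₁ = 7.77/0.996 = 7.8012 h; τ₂ = 27.8/0.996 = 27.912 h.
Tank 1: C₁ = C_in(1 − e^(−t/τ₁)). Tank 2 (τ₁ ≠ τ₂): C₂ = C_in[1 − (τ₁ e^(−t/τ₁) − τ₂ e^(−t/τ₂))/(τ₁ − τ₂)].
At t = 55.5: e^(−t/τ₁) = 0.00081340, e^(−t/τ₂) = 0.13691.
C₂ = 0.953·[1 − (7.8012·0.00081340 − 27.912·0.13691)/(-20.110)] = 0.953·0.81029 = 0.77221 g/L.

0.772 g/L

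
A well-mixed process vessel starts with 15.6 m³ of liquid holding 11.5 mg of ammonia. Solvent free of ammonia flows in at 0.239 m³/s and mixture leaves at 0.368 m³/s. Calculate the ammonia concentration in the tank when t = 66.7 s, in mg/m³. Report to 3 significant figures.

Total volume: dV/dt = Q_in − Q_out = -0.12900 m³/s, so V(t) = 15.6 − 0.12900 t and V(66.7) = 6.9957 m³.
Species balance (pure solvent in): dm/dt = −Q_out · m/V(t).
dm/m = −Q_out dt/(V₀ − 0.12900 t); integrating gives ln(m/m₀) = −(Q_out/(Q_in−Q_out)) ln(V/V₀).
m = m₀ (V₀/V)^(Q_out/(Q_in−Q_out)) = 11.5 × (15.6/6.9957)^(-2.8527) = 1.1671 mg.
C = m/V = 1.1671/6.9957 = 0.16683 mg/m³.

0.167 mg/m³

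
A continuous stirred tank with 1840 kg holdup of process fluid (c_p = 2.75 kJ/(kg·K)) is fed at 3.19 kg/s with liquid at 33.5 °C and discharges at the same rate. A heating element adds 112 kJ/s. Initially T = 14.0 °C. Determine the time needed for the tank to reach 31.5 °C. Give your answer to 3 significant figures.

Energy balance: M c_p dT/dt = ṁ c_p (T_in − T) + 112.
τ = M/ṁ = 576.80 s; T_ss = T_in + Q̇/(ṁ c_p) = 46.267 °C.
T(t) = T_ss + (T₀ − T_ss) e^(−t/τ). Set T = 31.5:
e^(−t/τ) = (31.5 − 46.267)/(14.0 − 46.267) = 0.45765
t = −576.80 · ln(0.45765) = 450.85 s.

451 s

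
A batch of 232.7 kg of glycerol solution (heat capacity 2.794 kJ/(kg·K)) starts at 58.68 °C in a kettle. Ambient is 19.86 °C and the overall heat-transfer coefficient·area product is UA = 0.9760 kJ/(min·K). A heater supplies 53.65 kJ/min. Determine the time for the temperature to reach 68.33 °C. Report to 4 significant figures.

606.3 min

Lumped-capacitance energy balance: M c_p dT/dt = UA(T_amb − T) + Q̇.
τ = M c_p/UA = 666.151 min; T_ss = T_amb + Q̇/UA = 19.86 + 53.65/0.9760 = 74.8293 °C.
T(t) = T_ss + (T₀ − T_ss)e^(−t/τ); set T = 68.33:
t = −τ ln[(T − T_ss)/(T₀ − T_ss)] = −666.151 · ln(0.402449) = 606.322 min.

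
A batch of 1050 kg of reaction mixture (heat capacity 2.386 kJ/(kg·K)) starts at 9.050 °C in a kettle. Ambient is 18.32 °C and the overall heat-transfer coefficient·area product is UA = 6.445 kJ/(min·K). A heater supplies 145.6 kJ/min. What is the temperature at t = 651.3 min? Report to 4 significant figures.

34.95 °C

Heat balance on the well-mixed liquid: M c_p dT/dt = −UA(T − T_amb) + Q̇.
dT/dt = (T_ss − T)/τ with T_ss = T_amb + Q̇/UA = 18.32 + 145.6/6.445 = 40.9112 °C, τ = M c_p/UA = 1050·2.386/6.445 = 388.720 min.
Integrating: T(t) = T_ss + (T₀ − T_ss) e^(−t/τ).
T(651.3) = 40.9112 + (-31.8612)·0.187215 = 34.9463 °C.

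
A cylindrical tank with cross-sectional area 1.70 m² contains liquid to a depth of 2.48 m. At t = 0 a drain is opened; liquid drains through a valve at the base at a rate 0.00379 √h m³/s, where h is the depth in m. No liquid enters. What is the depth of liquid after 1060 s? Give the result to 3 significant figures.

With no inflow, A dh/dt = −0.00379 √h.
This is separable: 2 d(√h)/dt = −0.00379/A, so √h = √h₀ − (0.00379/(2A)) t.
√h = √2.48 − 0.00379·1060/(2·1.70) = 1.5748 − 1.1816 = 0.39321.
h = 0.39321² = 0.15462 m.

0.155 m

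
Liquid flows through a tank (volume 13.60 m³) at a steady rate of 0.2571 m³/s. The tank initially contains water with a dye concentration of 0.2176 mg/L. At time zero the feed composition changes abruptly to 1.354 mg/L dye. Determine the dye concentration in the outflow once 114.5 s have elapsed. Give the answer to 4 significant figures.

1.224 mg/L

Mass balance on the solute (V constant): V dC/dt = Q(C_in − C).
Rewrite as dC/dt + C/τ = C_in/τ, τ = V/Q = 52.8977 s.
C approaches C_in exponentially: C(t) = C_in + (C₀ − C_in) e^(−t/τ).
C(114.5) = 1.354 + (0.2176 − 1.354)·e^(−114.5/52.8977) = 1.354 + (-1.13640)·0.114801 = 1.22354 mg/L.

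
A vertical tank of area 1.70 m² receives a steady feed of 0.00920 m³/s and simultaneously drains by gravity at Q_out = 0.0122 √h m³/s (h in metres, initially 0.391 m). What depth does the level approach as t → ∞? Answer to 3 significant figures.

0.569 m

Mass balance (ρ constant): A dh/dt = Q_in − 0.0122 √h. At steady state dh/dt = 0:
Q_in = 0.0122 √h_ss ⇒ √h_ss = 0.00920/0.0122 = 0.75410.
h_ss = 0.75410² = 0.56866 m. (Since h₀ = 0.391 m < h_ss, the level will rise toward this value.)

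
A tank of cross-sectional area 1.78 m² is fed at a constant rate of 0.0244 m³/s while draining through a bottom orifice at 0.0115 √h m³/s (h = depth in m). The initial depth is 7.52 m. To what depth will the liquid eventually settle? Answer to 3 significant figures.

4.50 m

Level balance: A dh/dt = 0.0244 − 0.0115 √h. Setting dh/dt = 0:
Q_in = 0.0115 √h_ss ⇒ √h_ss = 0.0244/0.0115 = 2.1217.
h_ss = 2.1217² = 4.5018 m. (Since h₀ = 7.52 m > h_ss, the level will fall toward this value.)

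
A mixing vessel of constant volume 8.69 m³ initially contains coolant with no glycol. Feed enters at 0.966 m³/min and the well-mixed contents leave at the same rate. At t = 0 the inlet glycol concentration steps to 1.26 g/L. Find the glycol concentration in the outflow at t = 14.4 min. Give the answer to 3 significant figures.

1.01 g/L

Species balance on the tank: V dC/dt = Q(C_in − C).
Rewrite as dC/dt + C/τ = C_in/τ, τ = V/Q = 8.9959 min.
Integrating: C(t) = C_in + (C₀ − C_in) e^(−t/τ).
C(14.4) = 1.26 + (0 − 1.26)·e^(−14.4/8.9959) = 1.26 + (-1.2600)·0.20175 = 1.0058 g/L.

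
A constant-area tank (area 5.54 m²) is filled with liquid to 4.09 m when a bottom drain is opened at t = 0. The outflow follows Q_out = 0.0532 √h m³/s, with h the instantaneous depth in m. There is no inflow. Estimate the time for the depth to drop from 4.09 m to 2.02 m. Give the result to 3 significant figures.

With no inflow, A dh/dt = −0.0532 √h.
∫ h^(−1/2) dh = −(0.0532/A) ∫ dt, giving 2√h = 2√h₀ − (0.0532/A) t.
t = 2A(√h₀ − √h)/0.0532 = 2·5.54·(√4.09 − √2.02)/0.0532
  = 11.080 × (2.0224 − 1.4213) / 0.0532 = 125.19 s.

125 s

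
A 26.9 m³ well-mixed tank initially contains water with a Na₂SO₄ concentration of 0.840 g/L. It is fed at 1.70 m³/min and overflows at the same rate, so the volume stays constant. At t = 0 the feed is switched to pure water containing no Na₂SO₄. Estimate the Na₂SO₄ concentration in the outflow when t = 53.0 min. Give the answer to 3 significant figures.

0.0295 g/L

Species balance on the tank: V dC/dt = Q(C_in − C).
So dC/dt = (C_in − C)/τ with τ = V/Q = 26.9/1.70 = 15.824 min.
C approaches C_in exponentially: C(t) = C_in + (C₀ − C_in) e^(−t/τ).
C(53.0) = 0 + (0.840 − 0)·e^(−53.0/15.824) = 0 + (0.84000)·0.035104 = 0.029487 g/L.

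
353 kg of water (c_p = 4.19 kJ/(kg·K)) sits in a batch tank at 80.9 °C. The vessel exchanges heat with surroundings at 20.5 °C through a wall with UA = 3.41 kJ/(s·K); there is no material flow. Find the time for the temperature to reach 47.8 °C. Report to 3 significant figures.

M c_p dT/dt = −UA(T − T_amb).
τ = M c_p/UA = 433.74 s; T_ss = T_amb = 20.500 °C.
T(t) = T_ss + (T₀ − T_ss)e^(−t/τ); set T = 47.8:
t = −τ ln[(T − T_ss)/(T₀ − T_ss)] = −433.74 · ln(0.45199) = 344.44 s.

344 s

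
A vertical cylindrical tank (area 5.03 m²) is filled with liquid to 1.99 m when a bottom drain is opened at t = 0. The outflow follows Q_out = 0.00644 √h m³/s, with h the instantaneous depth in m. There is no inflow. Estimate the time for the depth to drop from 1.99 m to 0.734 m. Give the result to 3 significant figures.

865 s

With no inflow, A dh/dt = −0.00644 √h.
Separate and integrate: 2(√h − √h₀) = −(0.00644/A) t.
t = 2A(√h₀ − √h)/0.00644 = 2·5.03·(√1.99 − √0.734)/0.00644
  = 10.060 × (1.4107 − 0.85674) / 0.00644 = 865.31 s.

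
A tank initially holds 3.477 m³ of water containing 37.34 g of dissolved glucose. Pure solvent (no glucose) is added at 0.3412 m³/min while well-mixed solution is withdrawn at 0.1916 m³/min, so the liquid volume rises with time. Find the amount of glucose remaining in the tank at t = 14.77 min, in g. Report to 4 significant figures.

Total volume: dV/dt = Q_in − Q_out = 0.149600 m³/min, so V(t) = 3.477 + 0.149600 t and V(14.77) = 5.68659 m³.
Solute balance: dm/dt = 0 − Q_out C = −Q_out m/V(t).
Separate: dm/m = −Q_out dt/V(t) ⇒ ln(m/m₀) = −(Q_out/(Q_in−Q_out)) ln(V/V₀).
m = m₀ (V₀/V)^(Q_out/(Q_in−Q_out)) = 37.34 × (3.477/5.68659)^(1.28075) = 19.8859 g.

19.89 g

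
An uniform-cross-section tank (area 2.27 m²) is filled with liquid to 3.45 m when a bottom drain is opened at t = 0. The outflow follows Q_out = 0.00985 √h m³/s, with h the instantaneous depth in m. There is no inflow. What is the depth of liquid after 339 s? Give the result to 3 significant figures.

1.26 m

With no inflow, A dh/dt = −0.00985 √h.
∫ h^(−1/2) dh = −(0.00985/A) ∫ dt, giving 2√h = 2√h₀ − (0.00985/A) t.
√h = √3.45 − 0.00985·339/(2·2.27) = 1.8574 − 0.73550 = 1.1219.
h = 1.1219² = 1.2587 m.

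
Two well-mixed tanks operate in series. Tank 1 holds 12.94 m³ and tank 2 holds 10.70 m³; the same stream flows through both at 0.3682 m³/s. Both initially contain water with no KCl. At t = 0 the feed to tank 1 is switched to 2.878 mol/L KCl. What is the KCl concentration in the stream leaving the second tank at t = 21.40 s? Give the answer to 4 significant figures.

0.4176 mol/L

Each tank obeys Vᵢ dCᵢ/dt = Q(Cᵢ₋₁ − Cᵢ), so τᵢ = Vᵢ/Q.
τ₁ = 12.94/0.3682 = 35.1439 s; τ₂ = 10.70/0.3682 = 29.0603 s.
Tank 1: C₁ = C_in(1 − e^(−t/τ₁)). Tank 2 (τ₁ ≠ τ₂): C₂ = C_in[1 − (τ₁ e^(−t/τ₁) − τ₂ e^(−t/τ₂))/(τ₁ − τ₂)].
At t = 21.40: e^(−t/τ₁) = 0.543936, e^(−t/τ₂) = 0.478835.
C₂ = 2.878·[1 − (35.1439·0.543936 − 29.0603·0.478835)/(6.08365)] = 2.878·0.145090 = 0.417570 mol/L.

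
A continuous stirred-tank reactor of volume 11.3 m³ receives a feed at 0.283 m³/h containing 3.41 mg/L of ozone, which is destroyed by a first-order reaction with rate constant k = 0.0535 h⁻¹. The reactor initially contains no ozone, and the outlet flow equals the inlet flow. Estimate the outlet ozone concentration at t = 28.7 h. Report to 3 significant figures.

V dC/dt = Q(C_in − C) − k V C.
dC/dt = (Q/V) C_in − (Q/V + k) C; effective rate a = Q/V + k = 0.025044 + 0.0535 = 0.078544 h⁻¹.
C_ss = Q C_in/(Q + kV) = 1.0873 mg/L; C(t) = C_ss + (C₀ − C_ss) e^(−a t).
C(28.7) = 1.0873 + (-1.0873)·e^(−0.078544·28.7) = 1.0873 + (-1.0873)·0.10496 = 0.97318 mg/L.

0.973 mg/L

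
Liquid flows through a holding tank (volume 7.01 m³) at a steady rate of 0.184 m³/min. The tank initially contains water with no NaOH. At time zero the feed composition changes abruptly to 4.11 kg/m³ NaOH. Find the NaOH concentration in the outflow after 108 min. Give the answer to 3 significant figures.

3.87 kg/m³

Transient balance on the dissolved component: V dC/dt = Q(C_in − C).
So dC/dt = (C_in − C)/τ with τ = V/Q = 7.01/0.184 = 38.098 min.
Integrating: C(t) = C_in + (C₀ − C_in) e^(−t/τ).
C(108) = 4.11 + (0 − 4.11)·e^(−108/38.098) = 4.11 + (-4.1100)·0.058730 = 3.8686 kg/m³.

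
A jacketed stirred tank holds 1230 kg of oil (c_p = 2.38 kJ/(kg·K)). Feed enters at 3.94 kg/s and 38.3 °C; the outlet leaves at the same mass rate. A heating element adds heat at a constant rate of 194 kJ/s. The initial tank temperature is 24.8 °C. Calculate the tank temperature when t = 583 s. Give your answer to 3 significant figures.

53.7 °C

M c_p dT/dt = ṁ c_p (T_in − T) + Q̇.
Rearrange: dT/dt = (T_ss − T)/τ with τ = M/ṁ = 312.18 s and T_ss = T_in + Q̇/(ṁ c_p) = 58.988 °C.
This is linear first-order; T(t) = T_ss + (T₀ − T_ss) e^(−t/τ).
T(583) = 58.988 + (-34.188)·e^(−583/312.18) = 58.988 + (-34.188)·0.15451 = 53.706 °C.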